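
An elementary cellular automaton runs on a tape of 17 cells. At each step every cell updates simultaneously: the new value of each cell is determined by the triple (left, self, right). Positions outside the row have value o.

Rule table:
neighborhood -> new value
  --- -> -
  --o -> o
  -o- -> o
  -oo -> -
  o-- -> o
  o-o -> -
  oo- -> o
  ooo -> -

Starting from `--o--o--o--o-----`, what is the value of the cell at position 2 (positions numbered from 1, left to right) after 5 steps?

step 1: ooooooooooooo---o
step 2: ------------oo-o-
step 3: o----------o-o-o-
step 4: oo--------oo-o-o-
step 5: -oo------o-o-o-o-
position 2 holds o

o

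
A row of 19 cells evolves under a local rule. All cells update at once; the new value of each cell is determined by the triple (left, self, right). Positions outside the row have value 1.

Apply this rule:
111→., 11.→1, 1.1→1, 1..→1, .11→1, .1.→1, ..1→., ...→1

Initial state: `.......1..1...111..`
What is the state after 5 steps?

111111.11.111.1.11.
.....111111.1111111
1111.1....111......
...111111.1.111111.
11.1....11111....11

11.1....11111....11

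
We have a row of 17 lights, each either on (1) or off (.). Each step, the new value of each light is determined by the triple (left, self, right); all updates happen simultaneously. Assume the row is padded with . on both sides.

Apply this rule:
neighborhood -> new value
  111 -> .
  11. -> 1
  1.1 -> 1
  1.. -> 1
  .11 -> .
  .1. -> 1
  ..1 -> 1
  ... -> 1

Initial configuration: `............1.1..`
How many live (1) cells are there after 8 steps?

step 1: 11111111111111111
step 2: ................1
step 3: 11111111111111111  (repeats step 1; period 2)
step 8: ................1
count of 1: 1

1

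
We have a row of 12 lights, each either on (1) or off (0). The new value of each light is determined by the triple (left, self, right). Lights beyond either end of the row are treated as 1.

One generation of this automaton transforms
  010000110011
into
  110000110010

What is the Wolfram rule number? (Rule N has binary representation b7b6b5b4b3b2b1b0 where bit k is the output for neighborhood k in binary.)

108

position 11: 111 → 0  (bit 7 = 0)
position 7: 110 → 1  (bit 6 = 1)
position 0: 101 → 1  (bit 5 = 1)
position 2: 100 → 0  (bit 4 = 0)
position 6: 011 → 1  (bit 3 = 1)
position 1: 010 → 1  (bit 2 = 1)
position 5: 001 → 0  (bit 1 = 0)
position 3: 000 → 0  (bit 0 = 0)
bits b7..b0 = 01101100 = 108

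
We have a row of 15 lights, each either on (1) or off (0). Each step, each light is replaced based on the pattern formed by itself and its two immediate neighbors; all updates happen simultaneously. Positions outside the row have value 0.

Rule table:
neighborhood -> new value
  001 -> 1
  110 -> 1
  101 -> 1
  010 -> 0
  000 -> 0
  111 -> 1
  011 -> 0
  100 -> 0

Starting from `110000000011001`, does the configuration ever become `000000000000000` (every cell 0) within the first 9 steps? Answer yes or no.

010000000101010
100000001010100
000000010101000
000000101010000
000001010100000
000010101000000
000101010000000
001010100000000
010101000000000
step 9 is 010101000000000, still not uniform 0

no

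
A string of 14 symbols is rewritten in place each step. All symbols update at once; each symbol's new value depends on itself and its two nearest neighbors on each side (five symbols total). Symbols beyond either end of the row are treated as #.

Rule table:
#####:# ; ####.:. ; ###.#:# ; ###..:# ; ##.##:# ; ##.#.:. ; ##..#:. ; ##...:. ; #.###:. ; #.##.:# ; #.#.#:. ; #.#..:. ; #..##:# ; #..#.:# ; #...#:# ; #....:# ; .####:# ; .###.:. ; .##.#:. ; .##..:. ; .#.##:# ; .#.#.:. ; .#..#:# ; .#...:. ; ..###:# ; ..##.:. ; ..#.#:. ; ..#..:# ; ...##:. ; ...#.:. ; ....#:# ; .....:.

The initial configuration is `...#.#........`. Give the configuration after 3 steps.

.#......##..##

.#.....#....#.
...#.#.#.##..#
.#......##..##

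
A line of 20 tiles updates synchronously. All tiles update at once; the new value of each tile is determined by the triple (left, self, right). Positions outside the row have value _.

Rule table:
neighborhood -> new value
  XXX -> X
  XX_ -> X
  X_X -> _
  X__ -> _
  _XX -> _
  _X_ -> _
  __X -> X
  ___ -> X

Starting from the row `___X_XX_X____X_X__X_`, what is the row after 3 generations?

XXX___X___XXX____X__
_XX_XX__XX_XX_XXX__X
X_X__X_X_X__X__XX_X_

X_X__X_X_X__X__XX_X_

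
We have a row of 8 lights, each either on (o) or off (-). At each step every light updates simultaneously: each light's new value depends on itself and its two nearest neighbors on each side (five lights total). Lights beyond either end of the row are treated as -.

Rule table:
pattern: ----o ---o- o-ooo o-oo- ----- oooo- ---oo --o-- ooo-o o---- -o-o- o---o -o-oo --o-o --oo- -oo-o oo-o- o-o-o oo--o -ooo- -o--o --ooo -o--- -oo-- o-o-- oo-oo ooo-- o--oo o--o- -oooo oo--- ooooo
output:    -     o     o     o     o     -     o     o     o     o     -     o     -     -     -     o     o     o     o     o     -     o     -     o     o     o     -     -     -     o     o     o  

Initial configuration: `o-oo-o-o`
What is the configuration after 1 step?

--oooo-o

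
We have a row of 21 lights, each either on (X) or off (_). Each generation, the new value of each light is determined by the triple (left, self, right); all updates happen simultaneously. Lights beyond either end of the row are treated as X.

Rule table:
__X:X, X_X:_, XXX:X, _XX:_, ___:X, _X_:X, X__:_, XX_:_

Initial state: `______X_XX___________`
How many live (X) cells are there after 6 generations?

14

generation 1: _XXXXXX____XXXXXXXXXX
generation 2: __XXXX__XXX_XXXXXXXXX
generation 3: _X_XX__X_X___XXXXXXXX
generation 4: _X____XX_X_XX_XXXXXXX
generation 5: _X_XXX___X_____XXXXXX
generation 6: _X__X__XXX_XXXX_XXXXX
count of X: 14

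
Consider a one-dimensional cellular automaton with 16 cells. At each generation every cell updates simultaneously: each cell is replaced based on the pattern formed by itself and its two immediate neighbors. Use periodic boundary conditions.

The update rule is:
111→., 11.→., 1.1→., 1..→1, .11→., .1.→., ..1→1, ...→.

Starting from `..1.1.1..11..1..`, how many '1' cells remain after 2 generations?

6

.1.....11..11.1.
1.1...1..11....1
count of 1: 6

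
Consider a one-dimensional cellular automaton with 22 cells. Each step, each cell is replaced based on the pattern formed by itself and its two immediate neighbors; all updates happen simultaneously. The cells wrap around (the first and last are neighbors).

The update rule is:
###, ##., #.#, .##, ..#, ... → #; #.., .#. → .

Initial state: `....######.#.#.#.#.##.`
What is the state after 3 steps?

#############.#.######

###########.#.#.#.###.
############.#.#.#####
#############.#.######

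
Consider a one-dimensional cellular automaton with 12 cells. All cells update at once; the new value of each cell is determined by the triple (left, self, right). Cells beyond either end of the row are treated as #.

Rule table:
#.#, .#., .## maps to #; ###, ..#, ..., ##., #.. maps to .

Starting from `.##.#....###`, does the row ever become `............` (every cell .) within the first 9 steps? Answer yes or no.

no

step 1: ##.##....#..
step 2: ..##.....#..
step 3: ..#......#..
step 4: ..#......#..  (fixed point — unchanged through step 9)
step 9 is ..#......#.., still not uniform .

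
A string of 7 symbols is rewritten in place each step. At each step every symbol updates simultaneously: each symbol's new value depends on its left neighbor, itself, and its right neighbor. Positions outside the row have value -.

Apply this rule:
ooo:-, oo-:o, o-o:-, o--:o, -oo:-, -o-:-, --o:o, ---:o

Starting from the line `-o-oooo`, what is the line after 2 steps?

-ooooo-

o-----o
-ooooo-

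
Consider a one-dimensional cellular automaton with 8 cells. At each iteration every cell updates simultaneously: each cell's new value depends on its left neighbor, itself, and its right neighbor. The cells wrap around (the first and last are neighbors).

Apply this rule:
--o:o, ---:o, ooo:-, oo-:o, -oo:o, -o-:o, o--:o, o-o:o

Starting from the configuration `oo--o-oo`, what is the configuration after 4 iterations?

-oooooo-
oo----oo
-oooooo-  (repeats iteration 1; period 2)
iteration 4: oo----oo

oo----oo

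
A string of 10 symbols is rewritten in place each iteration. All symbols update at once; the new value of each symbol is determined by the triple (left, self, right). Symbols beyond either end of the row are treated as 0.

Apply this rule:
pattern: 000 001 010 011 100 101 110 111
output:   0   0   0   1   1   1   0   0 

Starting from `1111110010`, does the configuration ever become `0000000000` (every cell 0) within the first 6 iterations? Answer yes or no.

iteration 1: 1000001001
iteration 2: 0100000100
iteration 3: 0010000010
iteration 4: 0001000001
iteration 5: 0000100000
iteration 6: 0000010000
iteration 6 is 0000010000, still not uniform 0

no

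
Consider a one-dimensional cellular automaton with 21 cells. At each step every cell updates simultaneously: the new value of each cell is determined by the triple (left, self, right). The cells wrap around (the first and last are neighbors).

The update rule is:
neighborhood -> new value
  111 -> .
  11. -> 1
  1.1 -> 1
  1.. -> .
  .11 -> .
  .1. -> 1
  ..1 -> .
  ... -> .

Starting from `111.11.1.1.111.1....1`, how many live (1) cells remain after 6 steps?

3

..11.111111..111.....
...11.....1....1.....
....1.....1....1.....
....1.....1....1.....  (fixed point — unchanged through step 6)
count of 1: 3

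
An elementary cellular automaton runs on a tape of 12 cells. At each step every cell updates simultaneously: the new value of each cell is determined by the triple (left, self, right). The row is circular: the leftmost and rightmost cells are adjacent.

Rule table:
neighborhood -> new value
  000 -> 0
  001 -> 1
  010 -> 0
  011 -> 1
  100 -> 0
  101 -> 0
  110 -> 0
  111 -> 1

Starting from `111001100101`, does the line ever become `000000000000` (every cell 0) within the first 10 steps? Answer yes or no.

step 1: 110011001001
step 2: 100110010011
step 3: 001100100111
step 4: 011001001110
step 5: 110010011100
step 6: 100100111001
step 7: 001001110011
step 8: 010011100110
step 9: 100111001100
step 10: 001110011001
step 10 is 001110011001, still not uniform 0

no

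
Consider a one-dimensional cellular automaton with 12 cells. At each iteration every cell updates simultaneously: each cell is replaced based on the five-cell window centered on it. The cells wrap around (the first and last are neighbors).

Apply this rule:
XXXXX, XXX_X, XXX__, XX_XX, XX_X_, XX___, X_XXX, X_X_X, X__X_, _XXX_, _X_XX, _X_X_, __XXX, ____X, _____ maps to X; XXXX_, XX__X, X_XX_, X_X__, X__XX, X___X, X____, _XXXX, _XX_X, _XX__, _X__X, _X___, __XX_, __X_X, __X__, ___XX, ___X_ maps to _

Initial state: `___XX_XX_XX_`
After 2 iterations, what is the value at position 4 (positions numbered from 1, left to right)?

iteration 1: _X___X__X__X
iteration 2: X______X__X_
position 4 holds _

_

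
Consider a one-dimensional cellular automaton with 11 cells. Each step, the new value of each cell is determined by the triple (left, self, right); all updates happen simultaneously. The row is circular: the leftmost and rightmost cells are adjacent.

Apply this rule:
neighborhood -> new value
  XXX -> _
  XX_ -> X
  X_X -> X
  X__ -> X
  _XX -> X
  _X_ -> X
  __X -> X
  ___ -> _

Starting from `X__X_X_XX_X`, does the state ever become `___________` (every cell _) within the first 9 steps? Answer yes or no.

XXXXXXXXXXX
___________
all cells are _ at step 2

yes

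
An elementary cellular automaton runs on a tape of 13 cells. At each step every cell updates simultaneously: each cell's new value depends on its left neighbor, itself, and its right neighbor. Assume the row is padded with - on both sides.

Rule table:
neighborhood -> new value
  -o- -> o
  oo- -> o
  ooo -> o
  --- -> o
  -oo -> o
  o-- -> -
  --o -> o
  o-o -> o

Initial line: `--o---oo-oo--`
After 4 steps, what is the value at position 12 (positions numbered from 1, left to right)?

o

ooo-ooooooo-o
ooooooooooooo
ooooooooooooo  (fixed point — unchanged through step 4)
position 12 holds o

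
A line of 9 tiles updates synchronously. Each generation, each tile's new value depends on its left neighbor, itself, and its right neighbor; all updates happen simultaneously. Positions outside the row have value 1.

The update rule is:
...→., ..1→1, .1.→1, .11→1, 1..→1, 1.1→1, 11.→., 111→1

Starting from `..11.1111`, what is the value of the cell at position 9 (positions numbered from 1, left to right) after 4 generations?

111.11111
11.111111
1.1111111
.11111111
position 9 holds 1

1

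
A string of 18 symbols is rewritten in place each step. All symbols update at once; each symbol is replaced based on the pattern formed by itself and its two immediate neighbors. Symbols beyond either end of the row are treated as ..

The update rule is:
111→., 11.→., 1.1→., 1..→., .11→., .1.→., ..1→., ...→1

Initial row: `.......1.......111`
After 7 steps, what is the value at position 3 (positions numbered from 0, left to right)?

1

step 1: 111111...11111....
step 2: .......1.......111  (repeats step 0; period 2)
step 7: 111111...11111....
position 3 holds 1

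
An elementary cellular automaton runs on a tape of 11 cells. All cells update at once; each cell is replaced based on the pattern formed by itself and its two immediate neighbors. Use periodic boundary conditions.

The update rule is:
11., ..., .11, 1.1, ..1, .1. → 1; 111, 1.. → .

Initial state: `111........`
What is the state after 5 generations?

111...1.111

1.1.1111111
11111......
1...1.11111
1.11111....
111...1.111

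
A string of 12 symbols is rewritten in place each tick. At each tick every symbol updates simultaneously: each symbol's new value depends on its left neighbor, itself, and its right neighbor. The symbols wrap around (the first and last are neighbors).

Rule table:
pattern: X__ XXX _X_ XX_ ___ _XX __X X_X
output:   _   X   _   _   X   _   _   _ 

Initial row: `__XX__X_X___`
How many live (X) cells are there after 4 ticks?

X_________XX
__XXXXXXX__X
___XXXXX____
XX__XXX__XXX
count of X: 8

8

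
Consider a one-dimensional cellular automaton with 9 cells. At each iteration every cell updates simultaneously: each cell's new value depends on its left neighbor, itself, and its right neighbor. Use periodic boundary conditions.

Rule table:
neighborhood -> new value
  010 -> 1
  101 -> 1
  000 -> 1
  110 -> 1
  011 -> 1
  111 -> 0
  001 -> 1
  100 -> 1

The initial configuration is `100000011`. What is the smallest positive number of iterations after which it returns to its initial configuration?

2

111111110
100000011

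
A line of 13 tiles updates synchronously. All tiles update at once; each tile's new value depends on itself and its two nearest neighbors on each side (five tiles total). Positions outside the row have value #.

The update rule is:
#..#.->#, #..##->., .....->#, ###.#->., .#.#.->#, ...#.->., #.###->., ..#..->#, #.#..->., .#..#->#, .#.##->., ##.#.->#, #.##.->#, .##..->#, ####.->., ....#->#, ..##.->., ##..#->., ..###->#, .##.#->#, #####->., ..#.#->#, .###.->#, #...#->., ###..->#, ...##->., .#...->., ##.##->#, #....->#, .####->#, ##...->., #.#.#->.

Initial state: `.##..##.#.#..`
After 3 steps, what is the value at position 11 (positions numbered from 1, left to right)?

###...##.#.#.
..#....##.#..
.##.##..##.#.
position 11 holds .

.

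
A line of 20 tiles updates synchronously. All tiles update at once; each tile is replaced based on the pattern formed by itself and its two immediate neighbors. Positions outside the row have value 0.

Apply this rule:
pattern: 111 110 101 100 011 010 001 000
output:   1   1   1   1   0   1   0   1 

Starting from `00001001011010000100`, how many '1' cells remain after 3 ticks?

14

11101101101111110111
01110110110111111011
00111011011011111101
count of 1: 14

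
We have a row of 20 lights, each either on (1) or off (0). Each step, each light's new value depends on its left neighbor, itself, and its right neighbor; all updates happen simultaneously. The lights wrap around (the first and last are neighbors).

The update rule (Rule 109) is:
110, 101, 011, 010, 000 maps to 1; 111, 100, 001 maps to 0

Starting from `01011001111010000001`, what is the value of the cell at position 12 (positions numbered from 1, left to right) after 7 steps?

11111001001110111101
00001001001011100111
01101001001110100101
11111001001011100111
00001001001110100100
11101001001011100101
00111001001110100111
position 12 holds 1

1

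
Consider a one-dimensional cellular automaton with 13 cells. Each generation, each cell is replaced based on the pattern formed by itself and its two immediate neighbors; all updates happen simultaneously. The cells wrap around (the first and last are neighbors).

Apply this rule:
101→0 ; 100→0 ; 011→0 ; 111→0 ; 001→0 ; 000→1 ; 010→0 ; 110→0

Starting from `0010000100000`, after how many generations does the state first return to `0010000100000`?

1000110001111
0010000100000

2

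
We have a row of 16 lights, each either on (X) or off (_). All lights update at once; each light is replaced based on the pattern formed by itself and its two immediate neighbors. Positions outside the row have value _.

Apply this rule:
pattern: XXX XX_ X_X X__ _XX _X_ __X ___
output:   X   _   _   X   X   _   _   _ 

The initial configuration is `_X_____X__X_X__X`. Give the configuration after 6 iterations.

_______X_____X__

__X_____X____X__
___X_____X____X_
____X_____X____X
_____X_____X____
______X_____X___
_______X_____X__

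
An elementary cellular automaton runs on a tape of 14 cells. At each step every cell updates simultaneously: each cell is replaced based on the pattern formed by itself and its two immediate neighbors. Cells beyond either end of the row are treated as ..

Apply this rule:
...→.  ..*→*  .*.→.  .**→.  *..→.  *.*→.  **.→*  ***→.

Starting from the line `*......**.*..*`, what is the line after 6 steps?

step 1: ......*.*...*.
step 2: .....*.....*..
step 3: ....*.....*...
step 4: ...*.....*....
step 5: ..*.....*.....
step 6: .*.....*......

.*.....*......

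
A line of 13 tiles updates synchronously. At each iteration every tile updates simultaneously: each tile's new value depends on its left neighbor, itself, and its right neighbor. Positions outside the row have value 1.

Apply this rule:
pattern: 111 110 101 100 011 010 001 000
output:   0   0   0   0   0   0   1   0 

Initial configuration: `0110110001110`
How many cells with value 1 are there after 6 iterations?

3

0000000010000
0000000100001
0000001000010
0000010000100
0000100001001
0001000010010
count of 1: 3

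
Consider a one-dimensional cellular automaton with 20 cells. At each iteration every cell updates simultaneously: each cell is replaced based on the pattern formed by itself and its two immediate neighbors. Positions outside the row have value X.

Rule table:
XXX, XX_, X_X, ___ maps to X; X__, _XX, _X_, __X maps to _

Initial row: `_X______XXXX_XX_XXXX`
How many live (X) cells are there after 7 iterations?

11

X__XXXX__XXXX_XX_XXX
X___XXX___XXXX_XX_XX
X_X__XX_X__XXXX_XX_X
XX____XX____XXXX_XX_
XX_XX__X_XX__XXXX_XX
XXX_X___X_X___XXXX_X
XXXX__X__X__X__XXXX_
count of X: 11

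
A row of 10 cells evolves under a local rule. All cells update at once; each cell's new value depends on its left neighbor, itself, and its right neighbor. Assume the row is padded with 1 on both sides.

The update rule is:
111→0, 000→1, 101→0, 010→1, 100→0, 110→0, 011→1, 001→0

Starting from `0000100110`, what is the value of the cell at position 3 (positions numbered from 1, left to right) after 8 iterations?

iteration 1: 0110100100
iteration 2: 0100100100
iteration 3: 0100100100  (fixed point — unchanged through iteration 8)
position 3 holds 0

0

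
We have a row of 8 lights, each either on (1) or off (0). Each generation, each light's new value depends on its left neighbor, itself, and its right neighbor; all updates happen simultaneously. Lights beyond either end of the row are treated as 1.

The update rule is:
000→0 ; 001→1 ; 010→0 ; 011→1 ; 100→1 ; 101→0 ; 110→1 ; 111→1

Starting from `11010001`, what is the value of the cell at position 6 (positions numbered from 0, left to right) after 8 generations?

1

generation 1: 11001011
generation 2: 11110011
generation 3: 11111111
generation 4: 11111111  (fixed point — unchanged through generation 8)
position 6 holds 1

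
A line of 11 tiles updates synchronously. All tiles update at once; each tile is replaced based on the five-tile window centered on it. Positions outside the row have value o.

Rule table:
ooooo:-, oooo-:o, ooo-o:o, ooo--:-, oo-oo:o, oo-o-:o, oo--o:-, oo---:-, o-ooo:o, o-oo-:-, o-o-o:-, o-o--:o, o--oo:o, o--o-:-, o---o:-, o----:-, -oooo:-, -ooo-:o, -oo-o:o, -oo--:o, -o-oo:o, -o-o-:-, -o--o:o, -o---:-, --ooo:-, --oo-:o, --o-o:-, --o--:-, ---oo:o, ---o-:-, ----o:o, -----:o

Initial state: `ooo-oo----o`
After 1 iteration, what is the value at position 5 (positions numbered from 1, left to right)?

-

-ooo-o--oo-
position 5 holds -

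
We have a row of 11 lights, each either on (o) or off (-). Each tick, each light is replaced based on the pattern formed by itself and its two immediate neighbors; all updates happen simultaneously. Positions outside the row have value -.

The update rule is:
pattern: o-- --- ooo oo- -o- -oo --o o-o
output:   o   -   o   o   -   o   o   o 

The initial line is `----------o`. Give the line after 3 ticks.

-------o-o-

---------o-
--------o-o
-------o-o-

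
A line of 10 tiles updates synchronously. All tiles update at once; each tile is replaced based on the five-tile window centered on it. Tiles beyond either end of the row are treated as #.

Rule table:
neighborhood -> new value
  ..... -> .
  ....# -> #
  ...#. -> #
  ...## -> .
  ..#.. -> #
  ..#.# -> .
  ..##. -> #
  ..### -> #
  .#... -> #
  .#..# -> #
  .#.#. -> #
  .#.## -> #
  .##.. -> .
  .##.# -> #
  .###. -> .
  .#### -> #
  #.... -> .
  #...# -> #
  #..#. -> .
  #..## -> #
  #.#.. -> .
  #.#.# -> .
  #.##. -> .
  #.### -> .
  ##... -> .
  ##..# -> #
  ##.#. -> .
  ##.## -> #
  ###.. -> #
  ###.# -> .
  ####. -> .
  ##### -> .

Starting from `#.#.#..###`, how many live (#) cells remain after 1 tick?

...#.####.
count of #: 5

5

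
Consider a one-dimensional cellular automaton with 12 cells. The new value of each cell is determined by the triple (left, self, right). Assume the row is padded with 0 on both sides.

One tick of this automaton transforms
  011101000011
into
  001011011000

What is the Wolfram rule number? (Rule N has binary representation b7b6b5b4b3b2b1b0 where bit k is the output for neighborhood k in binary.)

165

position 2: 111 → 1  (bit 7 = 1)
position 3: 110 → 0  (bit 6 = 0)
position 4: 101 → 1  (bit 5 = 1)
position 6: 100 → 0  (bit 4 = 0)
position 1: 011 → 0  (bit 3 = 0)
position 5: 010 → 1  (bit 2 = 1)
position 0: 001 → 0  (bit 1 = 0)
position 7: 000 → 1  (bit 0 = 1)
bits b7..b0 = 10100101 = 165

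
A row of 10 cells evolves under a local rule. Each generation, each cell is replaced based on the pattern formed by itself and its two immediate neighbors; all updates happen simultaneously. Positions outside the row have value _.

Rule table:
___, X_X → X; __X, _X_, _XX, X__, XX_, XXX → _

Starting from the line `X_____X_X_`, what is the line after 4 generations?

X________X

generation 1: __XXX__X__
generation 2: X________X
generation 3: __XXXXXX__
generation 4: X________X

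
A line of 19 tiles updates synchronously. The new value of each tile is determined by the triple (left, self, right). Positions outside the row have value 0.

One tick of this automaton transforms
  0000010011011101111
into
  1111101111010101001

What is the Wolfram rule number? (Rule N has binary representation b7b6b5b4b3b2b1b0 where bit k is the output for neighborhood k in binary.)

91

position 12: 111 → 0  (bit 7 = 0)
position 9: 110 → 1  (bit 6 = 1)
position 10: 101 → 0  (bit 5 = 0)
position 6: 100 → 1  (bit 4 = 1)
position 8: 011 → 1  (bit 3 = 1)
position 5: 010 → 0  (bit 2 = 0)
position 4: 001 → 1  (bit 1 = 1)
position 0: 000 → 1  (bit 0 = 1)
bits b7..b0 = 01011011 = 91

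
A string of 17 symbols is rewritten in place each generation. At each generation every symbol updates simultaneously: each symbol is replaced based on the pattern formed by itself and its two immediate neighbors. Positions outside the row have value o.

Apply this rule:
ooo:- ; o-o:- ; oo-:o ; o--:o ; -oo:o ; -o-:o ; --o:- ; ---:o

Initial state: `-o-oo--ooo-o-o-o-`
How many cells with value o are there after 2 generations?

generation 1: -o-ooo-o-o-o-o-o-
generation 2: -o-o-o-o-o-o-o-o-
count of o: 8

8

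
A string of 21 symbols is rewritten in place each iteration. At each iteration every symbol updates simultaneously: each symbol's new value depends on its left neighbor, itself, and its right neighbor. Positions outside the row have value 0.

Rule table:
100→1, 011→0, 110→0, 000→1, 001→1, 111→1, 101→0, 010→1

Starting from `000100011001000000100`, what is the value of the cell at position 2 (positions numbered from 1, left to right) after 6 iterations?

1

111111100111111111111
011111011011111111110
101110000001111111101
100101111110111111001
111100111100011110111
011011011011101100010
position 2 holds 1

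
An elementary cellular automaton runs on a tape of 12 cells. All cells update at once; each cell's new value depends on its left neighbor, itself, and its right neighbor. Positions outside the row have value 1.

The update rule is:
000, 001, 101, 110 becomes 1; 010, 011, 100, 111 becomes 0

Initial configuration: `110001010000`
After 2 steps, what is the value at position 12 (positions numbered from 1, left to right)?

0

step 1: 010110100111
step 2: 101011001000
position 12 holds 0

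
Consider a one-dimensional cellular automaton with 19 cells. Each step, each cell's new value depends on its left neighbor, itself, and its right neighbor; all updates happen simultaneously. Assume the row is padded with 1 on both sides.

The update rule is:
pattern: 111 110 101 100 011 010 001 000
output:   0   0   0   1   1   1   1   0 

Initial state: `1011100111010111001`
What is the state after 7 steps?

0010011100010100111
1111110010110111100
0000001110100100011
1000011000111110110
0100110101100000100
0111100101010001111
0100011101011011000

0100011101011011000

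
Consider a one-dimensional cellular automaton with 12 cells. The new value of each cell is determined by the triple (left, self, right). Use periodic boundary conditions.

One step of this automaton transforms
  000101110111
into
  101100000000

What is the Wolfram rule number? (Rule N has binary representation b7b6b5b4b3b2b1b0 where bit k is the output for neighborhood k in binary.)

22

position 6: 111 → 0  (bit 7 = 0)
position 7: 110 → 0  (bit 6 = 0)
position 4: 101 → 0  (bit 5 = 0)
position 0: 100 → 1  (bit 4 = 1)
position 5: 011 → 0  (bit 3 = 0)
position 3: 010 → 1  (bit 2 = 1)
position 2: 001 → 1  (bit 1 = 1)
position 1: 000 → 0  (bit 0 = 0)
bits b7..b0 = 00010110 = 22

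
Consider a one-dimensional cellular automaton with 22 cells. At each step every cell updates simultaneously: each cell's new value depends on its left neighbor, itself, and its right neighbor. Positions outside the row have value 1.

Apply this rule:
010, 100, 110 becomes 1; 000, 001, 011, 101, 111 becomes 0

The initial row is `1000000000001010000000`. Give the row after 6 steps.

0110011000000001100110

1100000000001011000000
0110000000001001100000
0011000000001100110000
1001100000000110011000
1100110000000011001100
0110011000000001100110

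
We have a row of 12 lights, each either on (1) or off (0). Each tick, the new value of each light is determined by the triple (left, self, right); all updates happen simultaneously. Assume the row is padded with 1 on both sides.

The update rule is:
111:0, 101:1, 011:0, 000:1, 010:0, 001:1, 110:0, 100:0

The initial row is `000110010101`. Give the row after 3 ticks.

001100101010

011000101010
100011010101
001100101010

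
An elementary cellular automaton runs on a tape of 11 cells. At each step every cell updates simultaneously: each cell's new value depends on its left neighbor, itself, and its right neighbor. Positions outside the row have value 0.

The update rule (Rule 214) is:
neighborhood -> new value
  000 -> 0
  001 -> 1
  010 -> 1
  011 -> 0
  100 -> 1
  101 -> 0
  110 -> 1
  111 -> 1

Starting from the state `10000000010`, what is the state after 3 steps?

11000000111
01100001011
10110011001

10110011001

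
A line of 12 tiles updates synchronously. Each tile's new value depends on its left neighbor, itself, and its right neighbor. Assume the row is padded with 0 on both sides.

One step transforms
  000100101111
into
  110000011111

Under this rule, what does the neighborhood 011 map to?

1

At position 8 the neighborhood is 011; the next row has 1 there.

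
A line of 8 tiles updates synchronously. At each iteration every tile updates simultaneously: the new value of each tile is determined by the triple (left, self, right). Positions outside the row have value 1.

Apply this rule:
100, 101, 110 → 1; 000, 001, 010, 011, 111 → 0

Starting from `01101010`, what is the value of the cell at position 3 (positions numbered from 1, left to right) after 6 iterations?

1

10110101
11011010
01101101
10110110
11011011
01101100
position 3 holds 1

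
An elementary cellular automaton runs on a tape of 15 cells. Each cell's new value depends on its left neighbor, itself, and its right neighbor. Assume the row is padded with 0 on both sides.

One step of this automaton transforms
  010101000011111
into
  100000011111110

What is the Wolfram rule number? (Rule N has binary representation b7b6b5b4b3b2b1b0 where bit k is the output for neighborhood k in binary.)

139

position 11: 111 → 1  (bit 7 = 1)
position 14: 110 → 0  (bit 6 = 0)
position 2: 101 → 0  (bit 5 = 0)
position 6: 100 → 0  (bit 4 = 0)
position 10: 011 → 1  (bit 3 = 1)
position 1: 010 → 0  (bit 2 = 0)
position 0: 001 → 1  (bit 1 = 1)
position 7: 000 → 1  (bit 0 = 1)
bits b7..b0 = 10001011 = 139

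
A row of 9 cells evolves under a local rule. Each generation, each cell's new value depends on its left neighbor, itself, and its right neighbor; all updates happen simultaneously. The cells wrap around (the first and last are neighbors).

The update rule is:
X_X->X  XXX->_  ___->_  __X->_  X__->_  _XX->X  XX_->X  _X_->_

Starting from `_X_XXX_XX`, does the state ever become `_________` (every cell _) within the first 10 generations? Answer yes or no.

yes

generation 1: X_XX_XXXX
generation 2: XXXXXX___
generation 3: X____X___
generation 4: _________
all cells are _ at generation 4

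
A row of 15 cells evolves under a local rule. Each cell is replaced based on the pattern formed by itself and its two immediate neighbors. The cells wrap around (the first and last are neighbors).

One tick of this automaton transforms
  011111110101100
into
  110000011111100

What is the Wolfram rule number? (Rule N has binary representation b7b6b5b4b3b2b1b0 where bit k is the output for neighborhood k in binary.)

110

position 2: 111 → 0  (bit 7 = 0)
position 7: 110 → 1  (bit 6 = 1)
position 8: 101 → 1  (bit 5 = 1)
position 13: 100 → 0  (bit 4 = 0)
position 1: 011 → 1  (bit 3 = 1)
position 9: 010 → 1  (bit 2 = 1)
position 0: 001 → 1  (bit 1 = 1)
position 14: 000 → 0  (bit 0 = 0)
bits b7..b0 = 01101110 = 110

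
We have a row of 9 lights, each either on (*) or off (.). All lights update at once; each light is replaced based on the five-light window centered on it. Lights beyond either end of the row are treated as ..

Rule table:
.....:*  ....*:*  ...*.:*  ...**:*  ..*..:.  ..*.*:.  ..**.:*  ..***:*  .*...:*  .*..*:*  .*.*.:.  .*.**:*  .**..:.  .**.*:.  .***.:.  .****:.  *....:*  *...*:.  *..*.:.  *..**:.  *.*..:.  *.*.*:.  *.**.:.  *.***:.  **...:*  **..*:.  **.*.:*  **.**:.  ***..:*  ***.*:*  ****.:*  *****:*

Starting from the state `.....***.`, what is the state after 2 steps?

*.****...

******.**
*.****...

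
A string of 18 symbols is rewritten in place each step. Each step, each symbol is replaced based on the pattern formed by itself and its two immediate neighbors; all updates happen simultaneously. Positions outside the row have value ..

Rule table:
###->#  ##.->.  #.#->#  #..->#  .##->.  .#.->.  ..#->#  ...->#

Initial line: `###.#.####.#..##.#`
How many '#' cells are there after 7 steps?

step 1: .#.#.#.##.#.##..#.
step 2: #.#.#.#..#.#..##.#
step 3: .#.#.#.##.#.##..#.  (repeats step 1; period 2)
step 7: .#.#.#.##.#.##..#.
count of #: 9

9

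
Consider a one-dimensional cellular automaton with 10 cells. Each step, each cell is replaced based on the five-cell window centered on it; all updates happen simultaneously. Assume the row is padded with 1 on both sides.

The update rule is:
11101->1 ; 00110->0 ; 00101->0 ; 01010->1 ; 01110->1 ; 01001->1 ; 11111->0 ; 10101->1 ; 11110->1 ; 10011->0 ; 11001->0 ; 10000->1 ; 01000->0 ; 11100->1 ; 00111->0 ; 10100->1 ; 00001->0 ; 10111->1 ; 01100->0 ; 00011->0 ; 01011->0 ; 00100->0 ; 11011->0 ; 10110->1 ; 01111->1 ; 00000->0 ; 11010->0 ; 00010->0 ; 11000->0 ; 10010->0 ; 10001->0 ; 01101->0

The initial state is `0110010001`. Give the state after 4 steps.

0100000000
0101000000
0111010000
0111010100

0111010100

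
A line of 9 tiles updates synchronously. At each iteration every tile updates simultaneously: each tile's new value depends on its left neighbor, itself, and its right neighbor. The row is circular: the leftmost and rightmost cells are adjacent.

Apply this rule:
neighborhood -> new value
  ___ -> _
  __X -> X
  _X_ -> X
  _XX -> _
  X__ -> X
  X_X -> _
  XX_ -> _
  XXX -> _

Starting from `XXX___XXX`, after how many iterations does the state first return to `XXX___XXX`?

iteration 1: ___X_X___
iteration 2: __XX_XX__
iteration 3: _X_____X_
iteration 4: XXX___XXX

4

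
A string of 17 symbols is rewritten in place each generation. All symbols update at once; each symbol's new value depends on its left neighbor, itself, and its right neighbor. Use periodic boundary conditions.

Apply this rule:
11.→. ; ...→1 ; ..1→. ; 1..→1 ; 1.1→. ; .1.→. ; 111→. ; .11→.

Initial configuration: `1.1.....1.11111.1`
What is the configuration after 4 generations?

1.....11111111111

generation 1: ...1111..........
generation 2: 11.....1111111111
generation 3: ..1111...........
generation 4: 1.....11111111111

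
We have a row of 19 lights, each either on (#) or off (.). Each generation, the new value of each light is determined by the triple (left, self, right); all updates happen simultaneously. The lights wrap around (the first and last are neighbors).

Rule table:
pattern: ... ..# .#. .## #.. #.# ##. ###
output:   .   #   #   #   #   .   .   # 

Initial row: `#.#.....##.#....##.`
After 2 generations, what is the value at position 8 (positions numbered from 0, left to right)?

.

generation 1: #.##...##..##..##..
generation 2: #.#.#.##.###.###.##
position 8 holds .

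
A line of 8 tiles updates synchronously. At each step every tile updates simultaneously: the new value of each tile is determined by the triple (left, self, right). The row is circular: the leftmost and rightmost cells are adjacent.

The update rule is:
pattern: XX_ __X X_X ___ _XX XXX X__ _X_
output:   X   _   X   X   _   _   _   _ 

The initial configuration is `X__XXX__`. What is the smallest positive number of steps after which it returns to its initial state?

8

_____X__
XXXX___X
___X_X__
XX__X__X
_X______
___XXXXX
_X_____X
X__XXX__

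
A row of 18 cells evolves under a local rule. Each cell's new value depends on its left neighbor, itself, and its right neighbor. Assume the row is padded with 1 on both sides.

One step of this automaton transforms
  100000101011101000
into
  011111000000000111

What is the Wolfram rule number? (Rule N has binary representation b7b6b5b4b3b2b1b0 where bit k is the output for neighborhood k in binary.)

position 11: 111 → 0  (bit 7 = 0)
position 0: 110 → 0  (bit 6 = 0)
position 7: 101 → 0  (bit 5 = 0)
position 1: 100 → 1  (bit 4 = 1)
position 10: 011 → 0  (bit 3 = 0)
position 6: 010 → 0  (bit 2 = 0)
position 5: 001 → 1  (bit 1 = 1)
position 2: 000 → 1  (bit 0 = 1)
bits b7..b0 = 00010011 = 19

19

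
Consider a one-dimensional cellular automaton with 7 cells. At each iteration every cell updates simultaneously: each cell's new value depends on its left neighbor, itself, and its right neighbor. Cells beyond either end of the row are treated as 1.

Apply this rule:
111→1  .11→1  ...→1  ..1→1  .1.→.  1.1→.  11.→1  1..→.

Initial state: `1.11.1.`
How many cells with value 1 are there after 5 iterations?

5

1.11...
1.11.11
1.11.11  (fixed point — unchanged through iteration 5)
count of 1: 5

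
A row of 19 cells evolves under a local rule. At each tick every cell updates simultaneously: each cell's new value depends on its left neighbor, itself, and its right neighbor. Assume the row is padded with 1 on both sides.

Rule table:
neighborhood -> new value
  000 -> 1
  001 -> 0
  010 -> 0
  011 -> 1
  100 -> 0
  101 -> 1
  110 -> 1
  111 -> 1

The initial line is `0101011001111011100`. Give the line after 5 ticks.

1010111001111111100
1101111001111111100
1111111001111111100
1111111001111111100  (fixed point — unchanged through tick 5)

1111111001111111100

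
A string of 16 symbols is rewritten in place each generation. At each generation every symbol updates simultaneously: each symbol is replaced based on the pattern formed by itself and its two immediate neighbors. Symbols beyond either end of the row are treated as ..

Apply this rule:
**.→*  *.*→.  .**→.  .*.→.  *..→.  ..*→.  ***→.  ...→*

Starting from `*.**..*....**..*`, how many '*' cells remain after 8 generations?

...*....**..*...
**...**..*....**
.*.*..*....**..*
........**..*...
*******..*....**
......*....**..*
*****...**..*...
....*.*..*....**
count of *: 5

5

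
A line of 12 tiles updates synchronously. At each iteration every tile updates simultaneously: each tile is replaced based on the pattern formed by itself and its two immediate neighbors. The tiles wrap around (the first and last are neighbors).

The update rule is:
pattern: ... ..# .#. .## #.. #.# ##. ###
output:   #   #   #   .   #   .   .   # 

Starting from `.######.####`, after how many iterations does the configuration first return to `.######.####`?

5

iteration 1: ..####...##.
iteration 2: ##.##.###..#
iteration 3: #......#.##.
iteration 4: ########....
iteration 5: .######.####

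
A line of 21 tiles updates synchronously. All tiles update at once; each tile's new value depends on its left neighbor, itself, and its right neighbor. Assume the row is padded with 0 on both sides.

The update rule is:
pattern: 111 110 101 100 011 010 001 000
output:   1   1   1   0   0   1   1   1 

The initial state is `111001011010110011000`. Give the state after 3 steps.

110110111011111111111

011011101111010101011
101101110111111111101
110110111011111111111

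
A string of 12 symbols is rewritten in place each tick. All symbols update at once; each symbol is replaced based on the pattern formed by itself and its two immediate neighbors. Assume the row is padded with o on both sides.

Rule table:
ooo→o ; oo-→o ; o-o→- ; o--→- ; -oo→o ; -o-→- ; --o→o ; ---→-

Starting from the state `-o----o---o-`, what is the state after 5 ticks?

-o---o--oooo

-----o---o--
----o---o--o
---o---o--oo
--o---o--ooo
-o---o--oooo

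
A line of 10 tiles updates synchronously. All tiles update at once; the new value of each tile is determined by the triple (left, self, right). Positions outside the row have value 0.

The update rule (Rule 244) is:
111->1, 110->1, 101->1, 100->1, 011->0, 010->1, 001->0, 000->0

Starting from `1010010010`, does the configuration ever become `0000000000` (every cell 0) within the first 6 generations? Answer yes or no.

generation 1: 1111011011
generation 2: 0111101101
generation 3: 0011110111
generation 4: 0001111011
generation 5: 0000111101
generation 6: 0000011111
generation 6 is 0000011111, still not uniform 0

no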